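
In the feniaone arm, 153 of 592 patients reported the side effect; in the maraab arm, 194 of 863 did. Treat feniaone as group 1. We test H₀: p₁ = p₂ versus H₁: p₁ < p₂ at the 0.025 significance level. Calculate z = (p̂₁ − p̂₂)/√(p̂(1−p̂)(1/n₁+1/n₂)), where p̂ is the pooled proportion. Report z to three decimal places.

z = 1.480

p̂₁ = 153/592 ≈ 0.25845, p̂₂ = 194/863 ≈ 0.22480.
Pooled p̂ = (153+194)/(592+863) = 347/1455 = 0.23849.
SE = √(p̂(1−p̂)(1/n₁+1/n₂)) = √(0.23849·0.76151·0.00284794) = √(0.000517218) = 0.02274.
z = (0.25845 − 0.22480)/0.02274 = 0.03365/0.02274 = 1.480.
p-value = P(Z < 1.480) ≈ 0.9305. With α = 0.025, fail to reject H₀.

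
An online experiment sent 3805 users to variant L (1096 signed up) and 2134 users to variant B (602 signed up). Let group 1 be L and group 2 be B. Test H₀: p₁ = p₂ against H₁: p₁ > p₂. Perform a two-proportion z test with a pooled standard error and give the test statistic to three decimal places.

p̂₁ = 1096/3805 ≈ 0.28804, p̂₂ = 602/2134 ≈ 0.28210.
Pooled p̂ = (1096+602)/(3805+2134) = 1698/5939 = 0.28591.
SE = √(p̂(1−p̂)(1/n₁+1/n₂)) = √(0.28591·0.71409·0.000731416) = √(0.000149329) = 0.01222.
z = (0.28804 − 0.28210)/0.01222 = 0.00594/0.01222 = 0.486.
p-value = P(Z > 0.486) ≈ 0.3134.

z = 0.486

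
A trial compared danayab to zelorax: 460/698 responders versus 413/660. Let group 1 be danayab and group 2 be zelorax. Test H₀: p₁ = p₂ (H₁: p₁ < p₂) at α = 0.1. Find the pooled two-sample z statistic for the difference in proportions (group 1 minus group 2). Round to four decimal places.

p̂₁ = 460/698 = 0.659026, p̂₂ = 413/660 = 0.625758.
Pooled p̂ = (460+413)/(698+660) = 873/1358 = 0.642857.
SE = √(0.229592 × 0.00294782) = 0.026015.
z = (0.659026 − 0.625758)/0.026015 = 0.033268/0.026015 = 1.2788.
p-value = P(Z < 1.279) ≈ 0.8995. With α = 0.1, fail to reject H₀.

z = 1.2788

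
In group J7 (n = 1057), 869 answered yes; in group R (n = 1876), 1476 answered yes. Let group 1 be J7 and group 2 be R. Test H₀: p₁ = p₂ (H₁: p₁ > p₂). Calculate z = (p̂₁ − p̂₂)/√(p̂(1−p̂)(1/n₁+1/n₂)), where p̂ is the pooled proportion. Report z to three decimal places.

p̂₁ = 869/1057 = 0.82214, p̂₂ = 1476/1876 = 0.78678.
Pooled p̂ = (869+1476)/(1057+1876) = 2345/2933 = 0.79952.
SE = √(p̂(1−p̂)(1/n₁+1/n₂)) = √(0.79952·0.20048·0.00147912) = √(0.000237083) = 0.01540.
z = (0.82214 − 0.78678)/0.01540 = 0.03536/0.01540 = 2.296.

z = 2.296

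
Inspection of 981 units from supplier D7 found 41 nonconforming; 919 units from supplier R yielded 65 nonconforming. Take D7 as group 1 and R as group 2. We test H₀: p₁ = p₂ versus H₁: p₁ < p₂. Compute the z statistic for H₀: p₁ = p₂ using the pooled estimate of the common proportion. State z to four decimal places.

z = -2.7462

p̂₁ = 41/981 = 0.0417941, p̂₂ = 65/919 = 0.0707291.
Pooled p̂ = (41+65)/(981+919) = 106/1900 = 0.0557895.
SE = √(p̂(1−p̂)(1/n₁+1/n₂)) = √(0.0557895·0.9442105·0.00210751) = √(0.000111017) = 0.0105365.
z = (0.0417941 − 0.0707291)/0.0105365 = -0.0289350/0.0105365 = -2.7462.
p-value = P(Z < -2.746) ≈ 0.0030.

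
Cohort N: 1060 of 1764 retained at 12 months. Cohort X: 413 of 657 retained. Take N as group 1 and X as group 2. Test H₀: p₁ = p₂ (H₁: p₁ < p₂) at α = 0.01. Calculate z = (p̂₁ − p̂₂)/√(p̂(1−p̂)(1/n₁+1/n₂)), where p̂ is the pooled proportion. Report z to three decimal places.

p̂₁ = 1060/1764 = 0.60091, p̂₂ = 413/657 = 0.62861.
Pooled p̂ = (1060+413)/(1764+657) = 1473/2421 = 0.60843.
SE = √(0.238244 × 0.00208896) = 0.02231.
z = (0.60091 − 0.62861)/0.02231 = -0.02770/0.02231 = -1.242.
p-value = P(Z < -1.242) ≈ 0.1071. With α = 0.01, fail to reject H₀.

z = -1.242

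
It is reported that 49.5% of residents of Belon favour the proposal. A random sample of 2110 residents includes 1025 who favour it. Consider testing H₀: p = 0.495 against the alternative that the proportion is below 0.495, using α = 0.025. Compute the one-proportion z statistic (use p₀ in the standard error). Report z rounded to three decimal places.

p̂ = 1025/2110 = 0.48578.
SE = √(p₀(1−p₀)/n) = √(0.24998/2110) = 0.01088.
z = (0.48578 − 0.495)/0.01088 = -0.00922/0.01088 = -0.847.
p-value = P(Z < -0.847) ≈ 0.1985; since p > α = 0.025, fail to reject H₀.

z = -0.847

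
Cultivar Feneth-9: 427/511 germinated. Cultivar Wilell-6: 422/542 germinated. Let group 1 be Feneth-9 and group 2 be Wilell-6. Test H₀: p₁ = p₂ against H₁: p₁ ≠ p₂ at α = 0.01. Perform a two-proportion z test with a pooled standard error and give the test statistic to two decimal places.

p̂₁ = 427/511 ≈ 0.8356, p̂₂ = 422/542 ≈ 0.7786.
Pooled p̂ = (427+422)/(511+542) = 849/1053 = 0.8063.
SE = √(0.1562 × 0.00380197) = 0.0244.
z = (0.8356 − 0.7786)/0.0244 = 0.0570/0.0244 = 2.34.
p-value = 2·P(Z > 2.340) ≈ 0.0193. With α = 0.01, fail to reject H₀.

z = 2.34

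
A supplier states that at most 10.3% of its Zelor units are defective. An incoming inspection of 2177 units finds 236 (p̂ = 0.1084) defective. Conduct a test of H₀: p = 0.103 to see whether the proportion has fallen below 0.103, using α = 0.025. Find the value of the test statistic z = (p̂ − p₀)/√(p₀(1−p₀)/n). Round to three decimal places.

p̂ = 236/2177 = 0.108406.
Under H₀, SE = √(0.103·0.897/2177) = √(4.24396e-05) = 0.006515.
z = (0.108406 − 0.103)/0.006515 = 0.005406/0.006515 = 0.830.
p-value = P(Z < 0.830) ≈ 0.7967, so at α = 0.025 we fail to reject H₀.

z = 0.830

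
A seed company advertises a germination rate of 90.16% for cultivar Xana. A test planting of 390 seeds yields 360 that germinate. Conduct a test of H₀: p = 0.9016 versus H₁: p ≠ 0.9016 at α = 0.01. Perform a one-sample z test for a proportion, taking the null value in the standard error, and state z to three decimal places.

p̂ = 360/390 ≈ 0.92308.
Standard error under H₀: √(0.9016×0.0984/390) = 0.01508.
z = (0.92308 − 0.9016)/0.01508 = 0.02148/0.01508 = 1.424.
Two-sided p-value ≈ 2·Φ(−1.424) = 0.1545. With α = 0.01, fail to reject H₀.

z = 1.424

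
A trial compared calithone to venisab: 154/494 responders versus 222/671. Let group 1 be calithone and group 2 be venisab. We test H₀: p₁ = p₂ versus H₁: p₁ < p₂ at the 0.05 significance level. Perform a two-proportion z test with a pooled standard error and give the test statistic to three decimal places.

p̂₁ = 154/494 = 0.31174, p̂₂ = 222/671 = 0.33085.
Pooled p̂ = (154+222)/(494+671) = 376/1165 = 0.32275.
SE = √(p̂(1−p̂)(1/n₁+1/n₂)) = √(0.32275·0.67725·0.0035146) = √(0.000768227) = 0.02772.
z = (0.31174 − 0.33085)/0.02772 = -0.01911/0.02772 = -0.689.
p-value = P(Z < -0.689) ≈ 0.2453. With α = 0.05, fail to reject H₀.

z = -0.689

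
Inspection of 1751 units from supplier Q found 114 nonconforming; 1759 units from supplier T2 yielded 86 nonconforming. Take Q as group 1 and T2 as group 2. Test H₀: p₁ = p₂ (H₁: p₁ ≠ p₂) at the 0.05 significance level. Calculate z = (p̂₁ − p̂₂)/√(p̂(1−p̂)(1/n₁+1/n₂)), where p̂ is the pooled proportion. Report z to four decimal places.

p̂₁ = 114/1751 ≈ 0.0651057, p̂₂ = 86/1759 ≈ 0.0488914.
Pooled p̂ = (114+86)/(1751+1759) = 200/3510 = 0.0569801.
SE = √(0.0537333 × 0.00113961) = 0.0078253.
z = (0.0651057 − 0.0488914)/0.0078253 = 0.0162143/0.0078253 = 2.0720.
Two-sided p-value ≈ 2·Φ(−2.072) = 0.0383; since p < α = 0.05, reject H₀.

z = 2.0720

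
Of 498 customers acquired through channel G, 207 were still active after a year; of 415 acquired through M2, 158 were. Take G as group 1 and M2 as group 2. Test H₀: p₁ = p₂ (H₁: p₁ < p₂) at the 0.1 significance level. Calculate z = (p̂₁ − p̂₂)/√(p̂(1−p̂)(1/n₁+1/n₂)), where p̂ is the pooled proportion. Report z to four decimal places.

z = 1.0731

p̂₁ = 207/498 = 0.4156627, p̂₂ = 158/415 = 0.3807229.
Pooled p̂ = (207+158)/(498+415) = 365/913 = 0.3997809.
SE = √(p̂(1−p̂)(1/n₁+1/n₂)) = √(0.3997809·0.6002191·0.00441767) = √(0.00106005) = 0.0325584.
z = (0.4156627 − 0.3807229)/0.0325584 = 0.0349398/0.0325584 = 1.0731.
p-value = P(Z < 1.073) ≈ 0.8584; since p > α = 0.1, fail to reject H₀.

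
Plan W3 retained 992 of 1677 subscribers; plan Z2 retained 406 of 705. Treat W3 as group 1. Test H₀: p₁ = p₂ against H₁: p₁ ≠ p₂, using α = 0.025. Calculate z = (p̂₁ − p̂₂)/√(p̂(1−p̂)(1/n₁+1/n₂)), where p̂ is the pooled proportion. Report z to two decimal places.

z = 0.71

p̂₁ = 992/1677 ≈ 0.5915, p̂₂ = 406/705 ≈ 0.5759.
Pooled p̂ = (992+406)/(1677+705) = 1398/2382 = 0.5869.
SE = √(0.242448 × 0.00201474) = 0.0221.
z = (0.5915 − 0.5759)/0.0221 = 0.0156/0.0221 = 0.71.
Two-sided p-value ≈ 2·Φ(−0.708) = 0.4790. With α = 0.025, fail to reject H₀.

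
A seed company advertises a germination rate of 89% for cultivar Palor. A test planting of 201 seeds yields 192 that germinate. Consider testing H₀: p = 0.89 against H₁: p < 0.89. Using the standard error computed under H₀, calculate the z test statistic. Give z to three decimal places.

z = 2.955

p̂ = 192/201 = 0.95522.
SE = √(p₀(1−p₀)/n) = √(0.0979/201) = 0.02207.
z = (0.95522 − 0.89)/0.02207 = 0.06522/0.02207 = 2.955.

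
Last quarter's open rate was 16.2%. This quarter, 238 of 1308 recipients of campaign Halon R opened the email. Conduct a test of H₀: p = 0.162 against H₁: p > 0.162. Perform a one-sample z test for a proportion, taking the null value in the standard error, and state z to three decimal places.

p̂ = 238/1308 ≈ 0.18196.
SE = √(p₀(1−p₀)/n) = √(0.13576/1308) = 0.01019.
z = (0.18196 − 0.162)/0.01019 = 0.01996/0.01019 = 1.959.
p-value = P(Z > 1.959) ≈ 0.0251.

z = 1.959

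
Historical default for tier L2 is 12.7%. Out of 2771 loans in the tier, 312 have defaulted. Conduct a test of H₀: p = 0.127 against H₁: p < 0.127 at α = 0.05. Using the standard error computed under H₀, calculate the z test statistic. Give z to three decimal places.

p̂ = 312/2771 = 0.112595.
Under H₀, SE = √(0.127·0.873/2771) = √(4.00112e-05) = 0.006325.
z = (0.112595 − 0.127)/0.006325 = -0.014405/0.006325 = -2.277.
p-value = P(Z < -2.277) ≈ 0.0114, so at α = 0.05 we reject H₀.

z = -2.277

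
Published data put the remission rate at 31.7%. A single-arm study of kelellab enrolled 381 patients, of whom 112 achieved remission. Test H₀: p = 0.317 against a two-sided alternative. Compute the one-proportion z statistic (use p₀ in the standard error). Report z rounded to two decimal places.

z = -0.97

p̂ = 112/381 = 0.2940.
Under H₀, SE = √(0.317·0.683/381) = √(0.00056827) = 0.0238.
z = (0.2940 − 0.317)/0.0238 = -0.0230/0.0238 = -0.97.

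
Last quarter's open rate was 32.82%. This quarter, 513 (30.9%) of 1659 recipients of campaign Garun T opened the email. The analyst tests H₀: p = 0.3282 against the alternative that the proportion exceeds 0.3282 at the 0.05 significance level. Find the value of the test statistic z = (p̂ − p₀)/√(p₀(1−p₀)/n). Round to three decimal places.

p̂ = 513/1659 ≈ 0.30922.
Standard error under H₀: √(0.3282×0.6718/1659) = 0.01153.
z = (0.30922 − 0.3282)/0.01153 = -0.01898/0.01153 = -1.646.
p-value = P(Z > -1.646) ≈ 0.9501; since p > α = 0.05, fail to reject H₀.

z = -1.646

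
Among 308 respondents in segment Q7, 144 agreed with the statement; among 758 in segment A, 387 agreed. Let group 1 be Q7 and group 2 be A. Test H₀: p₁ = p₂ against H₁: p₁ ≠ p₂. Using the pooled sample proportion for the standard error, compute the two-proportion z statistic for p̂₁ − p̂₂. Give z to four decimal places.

p̂₁ = 144/308 = 0.467532, p̂₂ = 387/758 = 0.510554.
Pooled p̂ = (144+387)/(308+758) = 531/1066 = 0.498124.
SE = √(p̂(1−p̂)(1/n₁+1/n₂)) = √(0.498124·0.501876·0.00456601) = √(0.00114149) = 0.033786.
z = (0.467532 − 0.510554)/0.033786 = -0.043022/0.033786 = -1.2734.

z = -1.2734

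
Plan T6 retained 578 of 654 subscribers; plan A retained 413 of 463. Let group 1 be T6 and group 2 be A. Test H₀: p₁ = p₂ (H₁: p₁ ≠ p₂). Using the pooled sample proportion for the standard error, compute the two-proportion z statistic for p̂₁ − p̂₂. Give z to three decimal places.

p̂₁ = 578/654 = 0.88379, p̂₂ = 413/463 = 0.89201.
Pooled p̂ = (578+413)/(654+463) = 991/1117 = 0.88720.
SE = √(0.100078 × 0.00368888) = 0.01921.
z = (0.88379 − 0.89201)/0.01921 = -0.00822/0.01921 = -0.428.
Two-sided p-value ≈ 2·Φ(−0.428) = 0.6689.

z = -0.428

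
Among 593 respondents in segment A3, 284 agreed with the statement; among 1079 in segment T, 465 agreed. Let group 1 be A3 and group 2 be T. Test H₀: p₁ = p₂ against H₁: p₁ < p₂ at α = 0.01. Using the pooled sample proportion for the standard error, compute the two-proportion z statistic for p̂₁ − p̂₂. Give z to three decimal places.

z = 1.887

p̂₁ = 284/593 = 0.47892, p̂₂ = 465/1079 = 0.43095.
Pooled p̂ = (284+465)/(593+1079) = 749/1672 = 0.44797.
SE = √(p̂(1−p̂)(1/n₁+1/n₂)) = √(0.44797·0.55203·0.00261312) = √(0.000646206) = 0.02542.
z = (0.47892 − 0.43095)/0.02542 = 0.04797/0.02542 = 1.887.
p-value = P(Z < 1.887) ≈ 0.9704; since p > α = 0.01, fail to reject H₀.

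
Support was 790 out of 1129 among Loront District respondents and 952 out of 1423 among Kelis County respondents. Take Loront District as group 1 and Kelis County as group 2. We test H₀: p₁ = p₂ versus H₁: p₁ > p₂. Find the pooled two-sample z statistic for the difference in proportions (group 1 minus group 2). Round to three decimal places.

p̂₁ = 790/1129 ≈ 0.69973, p̂₂ = 952/1423 ≈ 0.66901.
Pooled p̂ = (790+952)/(1129+1423) = 1742/2552 = 0.68260.
SE = √(p̂(1−p̂)(1/n₁+1/n₂)) = √(0.68260·0.31740·0.00158848) = √(0.000344155) = 0.01855.
z = (0.69973 − 0.66901)/0.01855 = 0.03072/0.01855 = 1.656.

z = 1.656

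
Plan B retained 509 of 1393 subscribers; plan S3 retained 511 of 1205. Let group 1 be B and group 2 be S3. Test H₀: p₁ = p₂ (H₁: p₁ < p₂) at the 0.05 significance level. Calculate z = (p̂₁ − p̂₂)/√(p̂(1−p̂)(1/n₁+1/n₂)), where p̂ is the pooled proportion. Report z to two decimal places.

p̂₁ = 509/1393 ≈ 0.36540, p̂₂ = 511/1205 ≈ 0.42407.
Pooled p̂ = (509+511)/(1393+1205) = 1020/2598 = 0.39261.
SE = √(p̂(1−p̂)(1/n₁+1/n₂)) = √(0.39261·0.60739·0.00154775) = √(0.000369088) = 0.01921.
z = (0.36540 − 0.42407)/0.01921 = -0.05867/0.01921 = -3.05.
p-value = P(Z < -3.054) ≈ 0.0011, so at α = 0.05 we reject H₀.

z = -3.05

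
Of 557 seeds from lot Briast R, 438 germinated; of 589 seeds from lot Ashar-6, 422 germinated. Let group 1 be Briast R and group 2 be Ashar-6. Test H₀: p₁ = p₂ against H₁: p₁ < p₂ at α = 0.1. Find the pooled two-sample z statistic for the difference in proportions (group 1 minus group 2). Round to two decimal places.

z = 2.73

p̂₁ = 438/557 ≈ 0.7864, p̂₂ = 422/589 ≈ 0.7165.
Pooled p̂ = (438+422)/(557+589) = 860/1146 = 0.7504.
SE = √(0.187282 × 0.00349313) = 0.0256.
z = (0.7864 − 0.7165)/0.0256 = 0.0699/0.0256 = 2.73.
p-value = P(Z < 2.732) ≈ 0.9969, so at α = 0.1 we fail to reject H₀.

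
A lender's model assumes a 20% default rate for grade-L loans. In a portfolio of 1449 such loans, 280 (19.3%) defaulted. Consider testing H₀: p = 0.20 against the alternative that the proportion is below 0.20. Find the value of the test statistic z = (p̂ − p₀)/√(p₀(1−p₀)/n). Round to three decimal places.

p̂ = 280/1449 = 0.193237.
Under H₀, SE = √(0.2·0.8/1449) = √(0.000110421) = 0.010508.
z = (0.193237 − 0.2)/0.010508 = -0.006763/0.010508 = -0.644.

z = -0.644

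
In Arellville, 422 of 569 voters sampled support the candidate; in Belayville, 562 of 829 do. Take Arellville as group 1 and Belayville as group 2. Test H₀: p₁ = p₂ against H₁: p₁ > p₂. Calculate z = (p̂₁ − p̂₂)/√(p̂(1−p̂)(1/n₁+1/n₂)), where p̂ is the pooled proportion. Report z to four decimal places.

p̂₁ = 422/569 = 0.741652, p̂₂ = 562/829 = 0.677925.
Pooled p̂ = (422+562)/(569+829) = 984/1398 = 0.703863.
SE = √(0.20844 × 0.00296374) = 0.024855.
z = (0.741652 − 0.677925)/0.024855 = 0.063727/0.024855 = 2.5640.

z = 2.5640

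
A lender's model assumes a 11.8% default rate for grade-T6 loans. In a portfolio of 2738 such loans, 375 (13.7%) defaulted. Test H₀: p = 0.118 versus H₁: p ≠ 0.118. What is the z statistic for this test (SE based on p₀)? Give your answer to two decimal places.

z = 3.08

p̂ = 375/2738 = 0.136961.
Under H₀, SE = √(0.118·0.882/2738) = √(3.80117e-05) = 0.006165.
z = (0.136961 − 0.118)/0.006165 = 0.018961/0.006165 = 3.08.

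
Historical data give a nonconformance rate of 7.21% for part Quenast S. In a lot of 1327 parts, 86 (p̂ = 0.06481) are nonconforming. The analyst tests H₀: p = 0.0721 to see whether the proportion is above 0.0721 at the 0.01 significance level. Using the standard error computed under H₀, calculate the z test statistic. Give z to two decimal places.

p̂ = 86/1327 ≈ 0.0648.
Under H₀, SE = √(0.0721·0.9279/1327) = √(5.04157e-05) = 0.0071.
z = (0.0648 − 0.0721)/0.0071 = -0.0073/0.0071 = -1.03.
p-value = P(Z > -1.027) ≈ 0.8478. With α = 0.01, fail to reject H₀.

z = -1.03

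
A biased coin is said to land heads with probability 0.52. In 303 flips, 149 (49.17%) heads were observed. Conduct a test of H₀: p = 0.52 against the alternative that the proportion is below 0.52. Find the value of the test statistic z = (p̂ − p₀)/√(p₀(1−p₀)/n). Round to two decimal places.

p̂ = 149/303 = 0.49175.
Under H₀, SE = √(0.52·0.48/303) = √(0.000823762) = 0.02870.
z = (0.49175 − 0.52)/0.02870 = -0.02825/0.02870 = -0.98.

z = -0.98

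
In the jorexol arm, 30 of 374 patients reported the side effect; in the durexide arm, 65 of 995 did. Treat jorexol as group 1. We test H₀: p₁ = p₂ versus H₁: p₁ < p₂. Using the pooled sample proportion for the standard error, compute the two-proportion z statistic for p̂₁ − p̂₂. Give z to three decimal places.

z = 0.966

p̂₁ = 30/374 ≈ 0.08021, p̂₂ = 65/995 ≈ 0.06533.
Pooled p̂ = (30+65)/(374+995) = 95/1369 = 0.06939.
SE = √(p̂(1−p̂)(1/n₁+1/n₂)) = √(0.06939·0.93061·0.00367882) = √(0.000237572) = 0.01541.
z = (0.08021 − 0.06533)/0.01541 = 0.01488/0.01541 = 0.966.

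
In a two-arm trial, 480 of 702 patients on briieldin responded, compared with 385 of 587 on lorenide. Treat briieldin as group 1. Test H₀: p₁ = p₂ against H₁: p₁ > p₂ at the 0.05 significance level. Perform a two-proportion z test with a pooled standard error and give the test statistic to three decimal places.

z = 1.061

p̂₁ = 480/702 ≈ 0.68376, p̂₂ = 385/587 ≈ 0.65588.
Pooled p̂ = (480+385)/(702+587) = 865/1289 = 0.67106.
SE = √(p̂(1−p̂)(1/n₁+1/n₂)) = √(0.67106·0.32894·0.00312808) = √(0.000690484) = 0.02628.
z = (0.68376 − 0.65588)/0.02628 = 0.02788/0.02628 = 1.061.
p-value = P(Z > 1.061) ≈ 0.1443; since p > α = 0.05, fail to reject H₀.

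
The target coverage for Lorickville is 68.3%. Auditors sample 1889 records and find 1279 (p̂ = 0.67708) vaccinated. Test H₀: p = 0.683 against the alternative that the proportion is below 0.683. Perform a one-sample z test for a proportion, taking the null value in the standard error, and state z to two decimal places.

p̂ = 1279/1889 ≈ 0.6771.
Standard error under H₀: √(0.683×0.317/1889) = 0.0107.
z = (0.6771 − 0.683)/0.0107 = -0.0059/0.0107 = -0.55.

z = -0.55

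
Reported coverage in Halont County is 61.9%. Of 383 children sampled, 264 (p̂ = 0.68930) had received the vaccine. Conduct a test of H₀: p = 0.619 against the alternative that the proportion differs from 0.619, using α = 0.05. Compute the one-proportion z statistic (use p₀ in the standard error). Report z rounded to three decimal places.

z = 2.833

p̂ = 264/383 ≈ 0.689295.
SE = √(p₀(1−p₀)/n) = √(0.23584/383) = 0.024815.
z = (0.689295 − 0.619)/0.024815 = 0.070295/0.024815 = 2.833.
p-value = 2·P(Z > 2.833) ≈ 0.0046, so at α = 0.05 we reject H₀.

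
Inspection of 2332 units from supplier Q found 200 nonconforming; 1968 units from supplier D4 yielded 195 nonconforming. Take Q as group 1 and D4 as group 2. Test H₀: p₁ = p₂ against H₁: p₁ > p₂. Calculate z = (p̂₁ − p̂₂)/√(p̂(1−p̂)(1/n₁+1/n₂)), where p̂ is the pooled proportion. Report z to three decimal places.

z = -1.507

p̂₁ = 200/2332 ≈ 0.085763, p̂₂ = 195/1968 ≈ 0.099085.
Pooled p̂ = (200+195)/(2332+1968) = 395/4300 = 0.091860.
SE = √(0.0834221 × 0.000936947) = 0.008841.
z = (0.085763 − 0.099085)/0.008841 = -0.013322/0.008841 = -1.507.
p-value = P(Z > -1.507) ≈ 0.9341.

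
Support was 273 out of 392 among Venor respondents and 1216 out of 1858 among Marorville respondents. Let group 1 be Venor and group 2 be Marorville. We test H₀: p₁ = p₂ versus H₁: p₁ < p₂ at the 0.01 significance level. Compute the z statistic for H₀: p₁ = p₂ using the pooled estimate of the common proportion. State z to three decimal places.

z = 1.596

p̂₁ = 273/392 = 0.696429, p̂₂ = 1216/1858 = 0.654467.
Pooled p̂ = (273+1216)/(392+1858) = 1489/2250 = 0.661778.
SE = √(p̂(1−p̂)(1/n₁+1/n₂)) = √(0.661778·0.338222·0.00308923) = √(0.000691457) = 0.026296.
z = (0.696429 − 0.654467)/0.026296 = 0.041962/0.026296 = 1.596.
p-value = P(Z < 1.596) ≈ 0.9447; since p > α = 0.01, fail to reject H₀.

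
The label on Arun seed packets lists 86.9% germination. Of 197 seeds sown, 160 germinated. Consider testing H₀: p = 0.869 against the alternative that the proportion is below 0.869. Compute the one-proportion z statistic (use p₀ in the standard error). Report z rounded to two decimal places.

p̂ = 160/197 = 0.81218.
Under H₀, SE = √(0.869·0.131/197) = √(0.000577863) = 0.02404.
z = (0.81218 − 0.869)/0.02404 = -0.05682/0.02404 = -2.36.
p-value = P(Z < -2.364) ≈ 0.0090.

z = -2.36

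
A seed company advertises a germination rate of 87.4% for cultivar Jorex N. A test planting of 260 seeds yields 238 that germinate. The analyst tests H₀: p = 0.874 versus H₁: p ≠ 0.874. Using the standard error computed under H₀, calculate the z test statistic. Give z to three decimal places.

z = 2.011

p̂ = 238/260 ≈ 0.91538.
SE = √(p₀(1−p₀)/n) = √(0.11012/260) = 0.02058.
z = (0.91538 − 0.874)/0.02058 = 0.04138/0.02058 = 2.011.
Two-sided p-value ≈ 2·Φ(−2.011) = 0.0443.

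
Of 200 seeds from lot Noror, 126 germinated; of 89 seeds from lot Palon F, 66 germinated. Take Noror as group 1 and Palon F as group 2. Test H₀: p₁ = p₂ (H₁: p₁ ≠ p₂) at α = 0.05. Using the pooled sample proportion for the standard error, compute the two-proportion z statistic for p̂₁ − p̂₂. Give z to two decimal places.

z = -1.85

p̂₁ = 126/200 = 0.6300, p̂₂ = 66/89 = 0.7416.
Pooled p̂ = (126+66)/(200+89) = 192/289 = 0.6644.
SE = √(p̂(1−p̂)(1/n₁+1/n₂)) = √(0.6644·0.3356·0.016236) = √(0.00362039) = 0.0602.
z = (0.6300 − 0.7416)/0.0602 = -0.1116/0.0602 = -1.85.
Two-sided p-value ≈ 2·Φ(−1.854) = 0.0637, so at α = 0.05 we fail to reject H₀.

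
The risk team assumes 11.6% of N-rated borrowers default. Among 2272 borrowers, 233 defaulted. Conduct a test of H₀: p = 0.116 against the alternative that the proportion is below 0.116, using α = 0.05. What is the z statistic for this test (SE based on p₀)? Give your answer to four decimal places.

p̂ = 233/2272 = 0.102553.
Under H₀, SE = √(0.116·0.884/2272) = √(4.51338e-05) = 0.006718.
z = (0.102553 − 0.116)/0.006718 = -0.013447/0.006718 = -2.0016.
p-value = P(Z < -2.002) ≈ 0.0227. With α = 0.05, reject H₀.

z = -2.0016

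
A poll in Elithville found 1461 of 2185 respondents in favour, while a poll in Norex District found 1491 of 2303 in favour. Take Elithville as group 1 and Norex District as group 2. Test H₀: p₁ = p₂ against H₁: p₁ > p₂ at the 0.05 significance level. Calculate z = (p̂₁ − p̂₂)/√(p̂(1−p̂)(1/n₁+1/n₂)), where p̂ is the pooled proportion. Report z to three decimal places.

p̂₁ = 1461/2185 ≈ 0.668650, p̂₂ = 1491/2303 ≈ 0.647416.
Pooled p̂ = (1461+1491)/(2185+2303) = 2952/4488 = 0.657754.
SE = √(p̂(1−p̂)(1/n₁+1/n₂)) = √(0.657754·0.342246·0.000891882) = √(0.000200775) = 0.014170.
z = (0.668650 − 0.647416)/0.014170 = 0.021234/0.014170 = 1.499.
p-value = P(Z > 1.499) ≈ 0.0670. With α = 0.05, fail to reject H₀.

z = 1.499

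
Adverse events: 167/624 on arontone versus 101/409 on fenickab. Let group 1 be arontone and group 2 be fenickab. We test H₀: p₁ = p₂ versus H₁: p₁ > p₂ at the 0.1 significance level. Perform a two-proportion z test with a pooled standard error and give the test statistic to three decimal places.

z = 0.742

p̂₁ = 167/624 ≈ 0.26763, p̂₂ = 101/409 ≈ 0.24694.
Pooled p̂ = (167+101)/(624+409) = 268/1033 = 0.25944.
SE = √(p̂(1−p̂)(1/n₁+1/n₂)) = √(0.25944·0.74056·0.00404755) = √(0.000777657) = 0.02789.
z = (0.26763 − 0.24694)/0.02789 = 0.02069/0.02789 = 0.742.
p-value = P(Z > 0.742) ≈ 0.2291; since p > α = 0.1, fail to reject H₀.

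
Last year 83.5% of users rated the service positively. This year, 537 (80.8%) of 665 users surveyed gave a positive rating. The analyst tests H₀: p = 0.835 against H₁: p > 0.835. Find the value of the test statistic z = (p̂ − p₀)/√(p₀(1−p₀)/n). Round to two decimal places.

p̂ = 537/665 ≈ 0.8075.
SE = √(p₀(1−p₀)/n) = √(0.13778/665) = 0.0144.
z = (0.8075 − 0.835)/0.0144 = -0.0275/0.0144 = -1.91.
p-value = P(Z > -1.909) ≈ 0.9719.

z = -1.91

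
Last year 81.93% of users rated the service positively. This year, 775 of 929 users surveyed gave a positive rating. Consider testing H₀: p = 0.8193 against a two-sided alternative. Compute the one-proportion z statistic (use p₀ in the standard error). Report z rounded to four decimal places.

p̂ = 775/929 ≈ 0.834230.
Standard error under H₀: √(0.8193×0.1807/929) = 0.012624.
z = (0.834230 − 0.8193)/0.012624 = 0.014930/0.012624 = 1.1827.

z = 1.1827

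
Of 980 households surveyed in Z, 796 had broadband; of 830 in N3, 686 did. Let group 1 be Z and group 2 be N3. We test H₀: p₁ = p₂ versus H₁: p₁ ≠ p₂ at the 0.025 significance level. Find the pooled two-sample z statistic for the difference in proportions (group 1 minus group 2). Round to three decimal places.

z = -0.785

p̂₁ = 796/980 = 0.81224, p̂₂ = 686/830 = 0.82651.
Pooled p̂ = (796+686)/(980+830) = 1482/1810 = 0.81878.
SE = √(0.148376 × 0.00222523) = 0.01817.
z = (0.81224 − 0.82651)/0.01817 = -0.01427/0.01817 = -0.785.
p-value = 2·P(Z > 0.785) ≈ 0.4325, so at α = 0.025 we fail to reject H₀.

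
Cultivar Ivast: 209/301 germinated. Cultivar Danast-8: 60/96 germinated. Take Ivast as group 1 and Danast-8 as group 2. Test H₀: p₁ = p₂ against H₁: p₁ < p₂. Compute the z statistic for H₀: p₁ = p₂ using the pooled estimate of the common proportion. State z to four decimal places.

z = 1.2659

p̂₁ = 209/301 ≈ 0.694352, p̂₂ = 60/96 ≈ 0.625000.
Pooled p̂ = (209+60)/(301+96) = 269/397 = 0.677582.
SE = √(p̂(1−p̂)(1/n₁+1/n₂)) = √(0.677582·0.322418·0.0137389) = √(0.00300147) = 0.054786.
z = (0.694352 − 0.625000)/0.054786 = 0.069352/0.054786 = 1.2659.
p-value = P(Z < 1.266) ≈ 0.8972.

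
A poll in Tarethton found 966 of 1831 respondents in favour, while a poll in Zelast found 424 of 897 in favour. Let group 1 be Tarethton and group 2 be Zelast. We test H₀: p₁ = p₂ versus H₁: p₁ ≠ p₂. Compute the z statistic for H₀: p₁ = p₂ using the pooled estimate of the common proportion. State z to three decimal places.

p̂₁ = 966/1831 = 0.527581, p̂₂ = 424/897 = 0.472687.
Pooled p̂ = (966+424)/(1831+897) = 1390/2728 = 0.509531.
SE = √(p̂(1−p̂)(1/n₁+1/n₂)) = √(0.509531·0.490469·0.00166098) = √(0.000415093) = 0.020374.
z = (0.527581 − 0.472687)/0.020374 = 0.054894/0.020374 = 2.694.

z = 2.694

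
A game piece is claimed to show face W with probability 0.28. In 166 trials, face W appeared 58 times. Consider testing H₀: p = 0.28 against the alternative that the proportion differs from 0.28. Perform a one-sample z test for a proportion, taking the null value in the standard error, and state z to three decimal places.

z = 1.991

p̂ = 58/166 ≈ 0.34940.
SE = √(p₀(1−p₀)/n) = √(0.2016/166) = 0.03485.
z = (0.34940 − 0.28)/0.03485 = 0.06940/0.03485 = 1.991.
Two-sided p-value ≈ 2·Φ(−1.991) = 0.0464.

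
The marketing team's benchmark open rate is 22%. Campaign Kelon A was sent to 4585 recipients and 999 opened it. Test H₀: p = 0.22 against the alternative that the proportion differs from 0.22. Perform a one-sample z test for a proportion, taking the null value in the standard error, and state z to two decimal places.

z = -0.35

p̂ = 999/4585 = 0.21788.
Under H₀, SE = √(0.22·0.78/4585) = √(3.74264e-05) = 0.00612.
z = (0.21788 − 0.22)/0.00612 = -0.00212/0.00612 = -0.35.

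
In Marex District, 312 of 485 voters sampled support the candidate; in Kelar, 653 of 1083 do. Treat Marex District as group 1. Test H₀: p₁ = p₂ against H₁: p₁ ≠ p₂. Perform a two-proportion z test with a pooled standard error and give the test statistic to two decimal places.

z = 1.52

p̂₁ = 312/485 ≈ 0.6433, p̂₂ = 653/1083 ≈ 0.6030.
Pooled p̂ = (312+653)/(485+1083) = 965/1568 = 0.6154.
SE = √(p̂(1−p̂)(1/n₁+1/n₂)) = √(0.6154·0.3846·0.00298522) = √(0.000706526) = 0.0266.
z = (0.6433 − 0.6030)/0.0266 = 0.0403/0.0266 = 1.52.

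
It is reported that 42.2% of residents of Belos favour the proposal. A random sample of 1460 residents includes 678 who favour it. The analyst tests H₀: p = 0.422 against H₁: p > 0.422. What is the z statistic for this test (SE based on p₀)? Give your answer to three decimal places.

z = 3.279

p̂ = 678/1460 = 0.464384.
Under H₀, SE = √(0.422·0.578/1460) = √(0.000167066) = 0.012925.
z = (0.464384 − 0.422)/0.012925 = 0.042384/0.012925 = 3.279.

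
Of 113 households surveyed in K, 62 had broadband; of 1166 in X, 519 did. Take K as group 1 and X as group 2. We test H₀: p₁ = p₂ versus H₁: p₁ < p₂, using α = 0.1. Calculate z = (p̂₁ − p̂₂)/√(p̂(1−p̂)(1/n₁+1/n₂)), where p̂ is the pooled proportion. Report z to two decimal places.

z = 2.11

p̂₁ = 62/113 ≈ 0.5487, p̂₂ = 519/1166 ≈ 0.4451.
Pooled p̂ = (62+519)/(113+1166) = 581/1279 = 0.4543.
SE = √(0.247908 × 0.00970719) = 0.0491.
z = (0.5487 − 0.4451)/0.0491 = 0.1036/0.0491 = 2.11.
p-value = P(Z < 2.111) ≈ 0.9826. With α = 0.1, fail to reject H₀.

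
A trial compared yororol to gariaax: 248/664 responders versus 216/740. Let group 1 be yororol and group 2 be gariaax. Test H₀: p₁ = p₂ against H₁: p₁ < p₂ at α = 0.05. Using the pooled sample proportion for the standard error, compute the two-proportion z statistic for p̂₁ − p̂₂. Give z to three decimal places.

z = 3.245

p̂₁ = 248/664 ≈ 0.373494, p̂₂ = 216/740 ≈ 0.291892.
Pooled p̂ = (248+216)/(664+740) = 464/1404 = 0.330484.
SE = √(p̂(1−p̂)(1/n₁+1/n₂)) = √(0.330484·0.669516·0.00285738) = √(0.000632236) = 0.025144.
z = (0.373494 − 0.291892)/0.025144 = 0.081602/0.025144 = 3.245.
p-value = P(Z < 3.245) ≈ 0.9994, so at α = 0.05 we fail to reject H₀.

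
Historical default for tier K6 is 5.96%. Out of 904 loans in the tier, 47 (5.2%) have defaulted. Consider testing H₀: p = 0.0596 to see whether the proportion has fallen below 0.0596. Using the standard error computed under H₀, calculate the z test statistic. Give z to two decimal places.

p̂ = 47/904 = 0.05199.
Under H₀, SE = √(0.0596·0.9404/904) = √(6.19998e-05) = 0.00787.
z = (0.05199 − 0.0596)/0.00787 = -0.00761/0.00787 = -0.97.

z = -0.97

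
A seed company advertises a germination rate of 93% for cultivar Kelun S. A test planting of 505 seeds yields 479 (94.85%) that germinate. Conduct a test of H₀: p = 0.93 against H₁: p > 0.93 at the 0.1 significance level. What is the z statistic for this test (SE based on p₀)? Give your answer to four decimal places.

p̂ = 479/505 = 0.948515.
Under H₀, SE = √(0.93·0.07/505) = √(0.000128911) = 0.011354.
z = (0.948515 − 0.93)/0.011354 = 0.018515/0.011354 = 1.6307.
p-value = P(Z > 1.631) ≈ 0.0515, so at α = 0.1 we reject H₀.

z = 1.6307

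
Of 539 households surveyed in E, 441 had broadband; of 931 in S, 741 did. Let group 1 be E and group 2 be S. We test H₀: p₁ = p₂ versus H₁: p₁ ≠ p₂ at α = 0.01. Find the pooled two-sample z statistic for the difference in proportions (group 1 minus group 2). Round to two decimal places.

p̂₁ = 441/539 = 0.8182, p̂₂ = 741/931 = 0.7959.
Pooled p̂ = (441+741)/(539+931) = 1182/1470 = 0.8041.
SE = √(p̂(1−p̂)(1/n₁+1/n₂)) = √(0.8041·0.1959·0.0029294) = √(0.000461481) = 0.0215.
z = (0.8182 − 0.7959)/0.0215 = 0.0223/0.0215 = 1.04.
Two-sided p-value ≈ 2·Φ(−1.036) = 0.3000, so at α = 0.01 we fail to reject H₀.

z = 1.04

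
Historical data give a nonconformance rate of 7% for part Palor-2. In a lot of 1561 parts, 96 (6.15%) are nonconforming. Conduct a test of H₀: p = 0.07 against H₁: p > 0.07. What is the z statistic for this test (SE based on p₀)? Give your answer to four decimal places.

z = -1.3164

p̂ = 96/1561 ≈ 0.061499.
Under H₀, SE = √(0.07·0.93/1561) = √(4.1704e-05) = 0.006458.
z = (0.061499 − 0.07)/0.006458 = -0.008501/0.006458 = -1.3164.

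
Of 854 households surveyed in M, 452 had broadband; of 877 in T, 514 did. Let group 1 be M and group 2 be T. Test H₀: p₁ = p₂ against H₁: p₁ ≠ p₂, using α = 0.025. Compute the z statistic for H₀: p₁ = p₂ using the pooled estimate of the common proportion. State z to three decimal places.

p̂₁ = 452/854 = 0.52927, p̂₂ = 514/877 = 0.58609.
Pooled p̂ = (452+514)/(854+877) = 966/1731 = 0.55806.
SE = √(0.246629 × 0.00231121) = 0.02387.
z = (0.52927 − 0.58609)/0.02387 = -0.05682/0.02387 = -2.380.
Two-sided p-value ≈ 2·Φ(−2.380) = 0.0173; since p < α = 0.025, reject H₀.

z = -2.380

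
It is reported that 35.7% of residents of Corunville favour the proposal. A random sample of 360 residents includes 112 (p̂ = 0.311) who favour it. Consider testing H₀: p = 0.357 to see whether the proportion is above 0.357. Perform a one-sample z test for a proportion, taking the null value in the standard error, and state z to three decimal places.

p̂ = 112/360 ≈ 0.31111.
SE = √(p₀(1−p₀)/n) = √(0.22955/360) = 0.02525.
z = (0.31111 − 0.357)/0.02525 = -0.04589/0.02525 = -1.817.
p-value = P(Z > -1.817) ≈ 0.9654.

z = -1.817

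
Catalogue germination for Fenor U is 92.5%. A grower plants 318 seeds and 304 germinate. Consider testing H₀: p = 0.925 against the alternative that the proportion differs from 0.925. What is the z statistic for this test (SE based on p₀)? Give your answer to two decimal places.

p̂ = 304/318 ≈ 0.95597.
Under H₀, SE = √(0.925·0.075/318) = √(0.00021816) = 0.01477.
z = (0.95597 − 0.925)/0.01477 = 0.03097/0.01477 = 2.10.

z = 2.10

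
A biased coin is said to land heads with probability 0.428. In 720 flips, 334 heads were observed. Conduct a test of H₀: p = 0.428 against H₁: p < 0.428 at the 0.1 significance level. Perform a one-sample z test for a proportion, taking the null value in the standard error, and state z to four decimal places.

p̂ = 334/720 ≈ 0.463889.
Standard error under H₀: √(0.428×0.572/720) = 0.018440.
z = (0.463889 − 0.428)/0.018440 = 0.035889/0.018440 = 1.9463.
p-value = P(Z < 1.946) ≈ 0.9742. With α = 0.1, fail to reject H₀.

z = 1.9463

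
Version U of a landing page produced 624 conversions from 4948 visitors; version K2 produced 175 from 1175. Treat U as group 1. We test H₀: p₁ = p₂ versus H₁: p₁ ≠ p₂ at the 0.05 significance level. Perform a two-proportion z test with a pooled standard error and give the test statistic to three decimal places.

z = -2.088

p̂₁ = 624/4948 ≈ 0.126112, p̂₂ = 175/1175 ≈ 0.148936.
Pooled p̂ = (624+175)/(4948+1175) = 799/6123 = 0.130492.
SE = √(0.113464 × 0.00105317) = 0.010931.
z = (0.126112 − 0.148936)/0.010931 = -0.022824/0.010931 = -2.088.
p-value = 2·P(Z > 2.088) ≈ 0.0368. With α = 0.05, reject H₀.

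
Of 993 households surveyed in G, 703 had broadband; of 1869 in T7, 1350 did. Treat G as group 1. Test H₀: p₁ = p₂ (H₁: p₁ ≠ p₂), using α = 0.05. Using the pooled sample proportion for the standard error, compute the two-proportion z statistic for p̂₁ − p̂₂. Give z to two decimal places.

z = -0.81

p̂₁ = 703/993 ≈ 0.7080, p̂₂ = 1350/1869 ≈ 0.7223.
Pooled p̂ = (703+1350)/(993+1869) = 2053/2862 = 0.7173.
SE = √(0.202767 × 0.00154209) = 0.0177.
z = (0.7080 − 0.7223)/0.0177 = -0.0143/0.0177 = -0.81.
Two-sided p-value ≈ 2·Φ(−0.812) = 0.4169, so at α = 0.05 we fail to reject H₀.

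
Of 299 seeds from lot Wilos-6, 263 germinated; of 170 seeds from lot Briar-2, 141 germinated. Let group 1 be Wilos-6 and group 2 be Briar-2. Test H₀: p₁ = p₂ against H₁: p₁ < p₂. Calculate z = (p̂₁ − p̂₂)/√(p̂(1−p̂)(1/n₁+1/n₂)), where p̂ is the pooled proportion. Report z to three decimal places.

p̂₁ = 263/299 ≈ 0.87960, p̂₂ = 141/170 ≈ 0.82941.
Pooled p̂ = (263+141)/(299+170) = 404/469 = 0.86141.
SE = √(p̂(1−p̂)(1/n₁+1/n₂)) = √(0.86141·0.13859·0.00922683) = √(0.00110154) = 0.03319.
z = (0.87960 − 0.82941)/0.03319 = 0.05019/0.03319 = 1.512.

z = 1.512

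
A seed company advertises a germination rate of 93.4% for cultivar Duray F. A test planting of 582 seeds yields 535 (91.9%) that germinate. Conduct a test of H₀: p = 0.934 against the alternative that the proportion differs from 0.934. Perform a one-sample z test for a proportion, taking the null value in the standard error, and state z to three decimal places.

p̂ = 535/582 ≈ 0.91924.
Under H₀, SE = √(0.934·0.066/582) = √(0.000105918) = 0.01029.
z = (0.91924 − 0.934)/0.01029 = -0.01476/0.01029 = -1.434.
p-value = 2·P(Z > 1.434) ≈ 0.1516.

z = -1.434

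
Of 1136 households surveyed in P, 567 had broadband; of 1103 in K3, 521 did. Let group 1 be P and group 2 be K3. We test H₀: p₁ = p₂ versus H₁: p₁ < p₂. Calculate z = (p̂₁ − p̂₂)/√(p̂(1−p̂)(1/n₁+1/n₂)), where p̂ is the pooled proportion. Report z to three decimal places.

z = 1.267

p̂₁ = 567/1136 ≈ 0.49912, p̂₂ = 521/1103 ≈ 0.47235.
Pooled p̂ = (567+521)/(1136+1103) = 1088/2239 = 0.48593.
SE = √(0.249802 × 0.0017869) = 0.02113.
z = (0.49912 − 0.47235)/0.02113 = 0.02677/0.02113 = 1.267.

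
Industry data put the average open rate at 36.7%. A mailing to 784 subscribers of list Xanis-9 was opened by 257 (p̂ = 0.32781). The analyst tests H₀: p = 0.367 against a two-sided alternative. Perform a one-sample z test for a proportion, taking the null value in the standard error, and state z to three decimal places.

p̂ = 257/784 ≈ 0.32781.
Standard error under H₀: √(0.367×0.633/784) = 0.01721.
z = (0.32781 − 0.367)/0.01721 = -0.03919/0.01721 = -2.277.
p-value = 2·P(Z > 2.277) ≈ 0.0228.

z = -2.277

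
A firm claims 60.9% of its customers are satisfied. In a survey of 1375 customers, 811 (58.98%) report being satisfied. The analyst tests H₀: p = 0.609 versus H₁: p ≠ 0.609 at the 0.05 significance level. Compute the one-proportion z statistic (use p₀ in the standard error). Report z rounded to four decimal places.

z = -1.4576

p̂ = 811/1375 ≈ 0.589818.
Standard error under H₀: √(0.609×0.391/1375) = 0.013160.
z = (0.589818 − 0.609)/0.013160 = -0.019182/0.013160 = -1.4576.
Two-sided p-value ≈ 2·Φ(−1.458) = 0.1449; since p > α = 0.05, fail to reject H₀.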